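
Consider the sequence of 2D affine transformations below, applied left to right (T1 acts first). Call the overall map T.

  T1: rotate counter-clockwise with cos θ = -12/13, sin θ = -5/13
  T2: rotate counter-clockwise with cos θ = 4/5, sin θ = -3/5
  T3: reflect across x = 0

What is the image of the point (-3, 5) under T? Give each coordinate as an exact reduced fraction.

T1 rotate counter-clockwise with cos θ = -12/13, sin θ = -5/13: (-3, 5) → (61/13, -45/13)
T2 rotate counter-clockwise with cos θ = 4/5, sin θ = -3/5: (61/13, -45/13) → (109/65, -363/65)
T3 reflect across x = 0: (109/65, -363/65) → (-109/65, -363/65)

T(p) = (-109/65, -363/65)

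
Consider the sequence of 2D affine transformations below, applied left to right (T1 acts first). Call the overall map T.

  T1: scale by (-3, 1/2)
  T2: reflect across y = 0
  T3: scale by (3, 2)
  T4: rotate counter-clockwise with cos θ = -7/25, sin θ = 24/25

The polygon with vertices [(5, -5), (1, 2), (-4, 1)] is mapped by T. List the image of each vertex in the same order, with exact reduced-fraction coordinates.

T1 scale by (-3, 1/2): (5, -5) → (-15, -5/2); (1, 2) → (-3, 1); (-4, 1) → (12, 1/2)
T2 reflect across y = 0: (-15, -5/2) → (-15, 5/2); (-3, 1) → (-3, -1); (12, 1/2) → (12, -1/2)
T3 scale by (3, 2): (-15, 5/2) → (-45, 5); (-3, -1) → (-9, -2); (12, -1/2) → (36, -1)
T4 rotate counter-clockwise with cos θ = -7/25, sin θ = 24/25: (-45, 5) → (39/5, -223/5); (-9, -2) → (111/25, -202/25); (36, -1) → (-228/25, 871/25)

image vertices: (39/5, -223/5), (111/25, -202/25), (-228/25, 871/25)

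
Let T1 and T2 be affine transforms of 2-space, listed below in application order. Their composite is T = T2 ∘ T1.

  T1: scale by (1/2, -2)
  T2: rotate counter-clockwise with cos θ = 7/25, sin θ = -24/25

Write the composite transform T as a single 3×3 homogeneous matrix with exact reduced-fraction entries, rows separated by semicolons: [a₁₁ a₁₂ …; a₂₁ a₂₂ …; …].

T = [7/50 -48/25 0; -12/25 -14/25 0; 0 0 1]

T1 = [1/2 0 0; 0 -2 0; 0 0 1]
T2·T1 = [7/50 -48/25 0; -12/25 -14/25 0; 0 0 1]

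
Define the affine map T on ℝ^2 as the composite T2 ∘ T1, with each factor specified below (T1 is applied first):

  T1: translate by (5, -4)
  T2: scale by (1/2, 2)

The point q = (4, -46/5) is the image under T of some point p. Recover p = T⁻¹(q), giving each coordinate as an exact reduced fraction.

p = (3, -3/5)

T1 = [1 0 5; 0 1 -4; 0 0 1]
T2·T1 = [1/2 0 5/2; 0 2 -8; 0 0 1]
det M = 1; M⁻¹ = [2 0 -5; 0 1/2 4; 0 0 1]
M⁻¹ · (4, -46/5)ᵀ = (3, -3/5)ᵀ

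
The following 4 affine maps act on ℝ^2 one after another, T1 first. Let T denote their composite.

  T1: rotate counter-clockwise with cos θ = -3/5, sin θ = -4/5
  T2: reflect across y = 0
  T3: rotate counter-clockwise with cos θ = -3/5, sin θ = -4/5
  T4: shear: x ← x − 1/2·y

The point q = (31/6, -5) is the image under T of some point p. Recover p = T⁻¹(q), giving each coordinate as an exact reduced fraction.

p = (8/3, 5)

T1 = [-3/5 4/5 0; -4/5 -3/5 0; 0 0 1]
T2·T1 = [-3/5 4/5 0; 4/5 3/5 0; 0 0 1]
T3·…·T1 = [1 0 0; 0 -1 0; 0 0 1]
T4·…·T1 = [1 1/2 0; 0 -1 0; 0 0 1]
det M = -1; M⁻¹ = [1 1/2 0; 0 -1 0; 0 0 1]
M⁻¹ · (31/6, -5)ᵀ = (8/3, 5)ᵀ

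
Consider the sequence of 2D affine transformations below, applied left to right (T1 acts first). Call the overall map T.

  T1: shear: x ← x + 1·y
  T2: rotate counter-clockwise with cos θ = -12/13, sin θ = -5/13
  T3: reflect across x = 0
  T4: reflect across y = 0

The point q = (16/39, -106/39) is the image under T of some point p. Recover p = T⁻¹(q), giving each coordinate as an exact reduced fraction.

T1 = [1 1 0; 0 1 0; 0 0 1]
T2·T1 = [-12/13 -7/13 0; -5/13 -17/13 0; 0 0 1]
T3·…·T1 = [12/13 7/13 0; -5/13 -17/13 0; 0 0 1]
T4·…·T1 = [12/13 7/13 0; 5/13 17/13 0; 0 0 1]
det M = 1; M⁻¹ = [17/13 -7/13 0; -5/13 12/13 0; 0 0 1]
M⁻¹ · (16/39, -106/39)ᵀ = (2, -8/3)ᵀ

p = (2, -8/3)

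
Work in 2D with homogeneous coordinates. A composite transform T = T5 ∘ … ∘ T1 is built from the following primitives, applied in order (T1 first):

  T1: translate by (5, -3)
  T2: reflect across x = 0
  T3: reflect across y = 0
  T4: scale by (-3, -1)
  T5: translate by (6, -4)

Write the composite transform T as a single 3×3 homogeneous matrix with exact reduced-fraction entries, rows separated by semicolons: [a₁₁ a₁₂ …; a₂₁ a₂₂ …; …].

T1 = [1 0 5; 0 1 -3; 0 0 1]
T2·T1 = [-1 0 -5; 0 1 -3; 0 0 1]
T3·…·T1 = [-1 0 -5; 0 -1 3; 0 0 1]
T4·…·T1 = [3 0 15; 0 1 -3; 0 0 1]
T5·…·T1 = [3 0 21; 0 1 -7; 0 0 1]

T = [3 0 21; 0 1 -7; 0 0 1]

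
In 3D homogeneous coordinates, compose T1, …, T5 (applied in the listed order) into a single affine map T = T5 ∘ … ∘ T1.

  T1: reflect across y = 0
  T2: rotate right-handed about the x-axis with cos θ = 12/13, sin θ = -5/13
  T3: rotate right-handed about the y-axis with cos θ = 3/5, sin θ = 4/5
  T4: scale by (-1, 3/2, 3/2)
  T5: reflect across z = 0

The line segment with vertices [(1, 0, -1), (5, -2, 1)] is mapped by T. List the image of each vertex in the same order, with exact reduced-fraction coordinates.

T1 reflect across y = 0: (1, 0, -1) → (1, 0, -1); (5, -2, 1) → (5, 2, 1)
T2 rotate right-handed about the x-axis with cos θ = 12/13, sin θ = -5/13: (1, 0, -1) → (1, -5/13, -12/13); (5, 2, 1) → (5, 29/13, 2/13)
T3 rotate right-handed about the y-axis with cos θ = 3/5, sin θ = 4/5: (1, -5/13, -12/13) → (-9/65, -5/13, -88/65); (5, 29/13, 2/13) → (203/65, 29/13, -254/65)
T4 scale by (-1, 3/2, 3/2): (-9/65, -5/13, -88/65) → (9/65, -15/26, -132/65); (203/65, 29/13, -254/65) → (-203/65, 87/26, -381/65)
T5 reflect across z = 0: (9/65, -15/26, -132/65) → (9/65, -15/26, 132/65); (-203/65, 87/26, -381/65) → (-203/65, 87/26, 381/65)

image vertices: (9/65, -15/26, 132/65), (-203/65, 87/26, 381/65)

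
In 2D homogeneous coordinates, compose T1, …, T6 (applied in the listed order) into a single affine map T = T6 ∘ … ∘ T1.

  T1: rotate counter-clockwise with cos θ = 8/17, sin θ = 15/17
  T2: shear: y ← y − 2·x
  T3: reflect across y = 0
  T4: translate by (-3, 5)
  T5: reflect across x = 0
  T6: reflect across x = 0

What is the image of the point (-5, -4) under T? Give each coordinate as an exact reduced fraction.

T1 rotate counter-clockwise with cos θ = 8/17, sin θ = 15/17: (-5, -4) → (20/17, -107/17)
T2 shear: y ← y − 2·x: (20/17, -107/17) → (20/17, -147/17)
T3 reflect across y = 0: (20/17, -147/17) → (20/17, 147/17)
T4 translate by (-3, 5): (20/17, 147/17) → (-31/17, 232/17)
T5 reflect across x = 0: (-31/17, 232/17) → (31/17, 232/17)
T6 reflect across x = 0: (31/17, 232/17) → (-31/17, 232/17)

T(p) = (-31/17, 232/17)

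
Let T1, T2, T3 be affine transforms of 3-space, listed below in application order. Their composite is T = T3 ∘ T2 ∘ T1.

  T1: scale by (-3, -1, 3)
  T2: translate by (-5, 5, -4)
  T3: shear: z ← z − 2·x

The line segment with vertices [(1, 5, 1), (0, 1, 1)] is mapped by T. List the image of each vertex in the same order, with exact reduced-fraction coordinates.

T1 scale by (-3, -1, 3): (1, 5, 1) → (-3, -5, 3); (0, 1, 1) → (0, -1, 3)
T2 translate by (-5, 5, -4): (-3, -5, 3) → (-8, 0, -1); (0, -1, 3) → (-5, 4, -1)
T3 shear: z ← z − 2·x: (-8, 0, -1) → (-8, 0, 15); (-5, 4, -1) → (-5, 4, 9)

image vertices: (-8, 0, 15), (-5, 4, 9)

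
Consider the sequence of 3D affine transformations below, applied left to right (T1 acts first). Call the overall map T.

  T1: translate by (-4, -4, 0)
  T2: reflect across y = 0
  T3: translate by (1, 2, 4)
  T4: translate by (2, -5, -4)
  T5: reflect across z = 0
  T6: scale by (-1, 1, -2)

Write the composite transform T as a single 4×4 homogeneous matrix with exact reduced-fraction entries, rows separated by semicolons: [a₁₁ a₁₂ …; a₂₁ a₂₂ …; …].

T1 = [1 0 0 -4; 0 1 0 -4; 0 0 1 0; 0 0 0 1]
T2·T1 = [1 0 0 -4; 0 -1 0 4; 0 0 1 0; 0 0 0 1]
T3·…·T1 = [1 0 0 -3; 0 -1 0 6; 0 0 1 4; 0 0 0 1]
T4·…·T1 = [1 0 0 -1; 0 -1 0 1; 0 0 1 0; 0 0 0 1]
T5·…·T1 = [1 0 0 -1; 0 -1 0 1; 0 0 -1 0; 0 0 0 1]
T6·…·T1 = [-1 0 0 1; 0 -1 0 1; 0 0 2 0; 0 0 0 1]

T = [-1 0 0 1; 0 -1 0 1; 0 0 2 0; 0 0 0 1]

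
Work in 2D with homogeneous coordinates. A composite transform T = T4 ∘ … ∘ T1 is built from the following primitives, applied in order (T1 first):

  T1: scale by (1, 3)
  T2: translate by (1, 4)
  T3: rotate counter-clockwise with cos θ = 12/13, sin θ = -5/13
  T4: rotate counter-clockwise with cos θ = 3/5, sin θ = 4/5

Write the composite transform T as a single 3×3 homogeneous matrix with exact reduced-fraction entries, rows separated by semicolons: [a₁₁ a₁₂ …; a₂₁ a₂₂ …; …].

T = [56/65 -99/65 -76/65; 33/65 168/65 257/65; 0 0 1]

T1 = [1 0 0; 0 3 0; 0 0 1]
T2·T1 = [1 0 1; 0 3 4; 0 0 1]
T3·…·T1 = [12/13 15/13 32/13; -5/13 36/13 43/13; 0 0 1]
T4·…·T1 = [56/65 -99/65 -76/65; 33/65 168/65 257/65; 0 0 1]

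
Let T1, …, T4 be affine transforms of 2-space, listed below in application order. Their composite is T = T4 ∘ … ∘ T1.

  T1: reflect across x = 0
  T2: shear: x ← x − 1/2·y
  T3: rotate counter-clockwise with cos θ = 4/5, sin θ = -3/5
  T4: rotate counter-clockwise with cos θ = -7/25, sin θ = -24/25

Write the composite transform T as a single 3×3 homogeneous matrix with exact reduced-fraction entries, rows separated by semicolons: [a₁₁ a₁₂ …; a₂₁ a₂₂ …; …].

T = [4/5 1 0; 3/5 -1/2 0; 0 0 1]

T1 = [-1 0 0; 0 1 0; 0 0 1]
T2·T1 = [-1 -1/2 0; 0 1 0; 0 0 1]
T3·…·T1 = [-4/5 1/5 0; 3/5 11/10 0; 0 0 1]
T4·…·T1 = [4/5 1 0; 3/5 -1/2 0; 0 0 1]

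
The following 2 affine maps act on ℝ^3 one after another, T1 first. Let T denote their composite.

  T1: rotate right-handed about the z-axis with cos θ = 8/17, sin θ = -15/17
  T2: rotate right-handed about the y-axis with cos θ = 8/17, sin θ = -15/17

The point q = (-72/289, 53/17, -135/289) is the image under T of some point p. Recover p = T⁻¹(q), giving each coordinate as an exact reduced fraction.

p = (-3, 1, 0)

T1 = [8/17 15/17 0 0; -15/17 8/17 0 0; 0 0 1 0; 0 0 0 1]
T2·T1 = [64/289 120/289 -15/17 0; -15/17 8/17 0 0; 120/289 225/289 8/17 0; 0 0 0 1]
det M = 1; M⁻¹ = [64/289 -15/17 120/289 0; 120/289 8/17 225/289 0; -15/17 0 8/17 0; 0 0 0 1]
M⁻¹ · (-72/289, 53/17, -135/289)ᵀ = (-3, 1, 0)ᵀ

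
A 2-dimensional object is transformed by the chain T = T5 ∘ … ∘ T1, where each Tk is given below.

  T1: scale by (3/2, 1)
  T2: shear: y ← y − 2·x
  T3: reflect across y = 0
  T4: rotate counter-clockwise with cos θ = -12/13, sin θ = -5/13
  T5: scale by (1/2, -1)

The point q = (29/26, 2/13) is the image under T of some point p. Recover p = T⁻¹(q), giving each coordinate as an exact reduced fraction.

T1 = [3/2 0 0; 0 1 0; 0 0 1]
T2·T1 = [3/2 0 0; -3 1 0; 0 0 1]
T3·…·T1 = [3/2 0 0; 3 -1 0; 0 0 1]
T4·…·T1 = [-3/13 -5/13 0; -87/26 12/13 0; 0 0 1]
T5·…·T1 = [-3/26 -5/26 0; 87/26 -12/13 0; 0 0 1]
det M = 3/4; M⁻¹ = [-16/13 10/39 0; -58/13 -2/13 0; 0 0 1]
M⁻¹ · (29/26, 2/13)ᵀ = (-4/3, -5)ᵀ

p = (-4/3, -5)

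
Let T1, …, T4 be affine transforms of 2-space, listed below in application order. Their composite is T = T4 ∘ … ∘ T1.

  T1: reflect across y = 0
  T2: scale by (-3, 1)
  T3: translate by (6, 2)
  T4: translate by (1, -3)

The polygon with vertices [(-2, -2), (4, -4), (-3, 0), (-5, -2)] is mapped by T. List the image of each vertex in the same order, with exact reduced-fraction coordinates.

image vertices: (13, 1), (-5, 3), (16, -1), (22, 1)

T1 reflect across y = 0: (-2, -2) → (-2, 2); (4, -4) → (4, 4); (-3, 0) → (-3, 0); (-5, -2) → (-5, 2)
T2 scale by (-3, 1): (-2, 2) → (6, 2); (4, 4) → (-12, 4); (-3, 0) → (9, 0); (-5, 2) → (15, 2)
T3 translate by (6, 2): (6, 2) → (12, 4); (-12, 4) → (-6, 6); (9, 0) → (15, 2); (15, 2) → (21, 4)
T4 translate by (1, -3): (12, 4) → (13, 1); (-6, 6) → (-5, 3); (15, 2) → (16, -1); (21, 4) → (22, 1)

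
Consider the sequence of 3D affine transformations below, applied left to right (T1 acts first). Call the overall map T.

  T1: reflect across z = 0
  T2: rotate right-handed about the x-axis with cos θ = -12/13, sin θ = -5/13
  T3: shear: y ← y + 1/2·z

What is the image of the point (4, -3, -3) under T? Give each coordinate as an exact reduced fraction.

T1 reflect across z = 0: (4, -3, -3) → (4, -3, 3)
T2 rotate right-handed about the x-axis with cos θ = -12/13, sin θ = -5/13: (4, -3, 3) → (4, 51/13, -21/13)
T3 shear: y ← y + 1/2·z: (4, 51/13, -21/13) → (4, 81/26, -21/13)

T(p) = (4, 81/26, -21/13)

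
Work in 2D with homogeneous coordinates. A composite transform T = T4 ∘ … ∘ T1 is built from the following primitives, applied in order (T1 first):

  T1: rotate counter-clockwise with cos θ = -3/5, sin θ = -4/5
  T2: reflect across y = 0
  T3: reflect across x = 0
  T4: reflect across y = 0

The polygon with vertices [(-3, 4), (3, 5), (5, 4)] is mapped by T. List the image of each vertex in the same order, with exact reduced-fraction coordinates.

T1 rotate counter-clockwise with cos θ = -3/5, sin θ = -4/5: (-3, 4) → (5, 0); (3, 5) → (11/5, -27/5); (5, 4) → (1/5, -32/5)
T2 reflect across y = 0: (5, 0) → (5, 0); (11/5, -27/5) → (11/5, 27/5); (1/5, -32/5) → (1/5, 32/5)
T3 reflect across x = 0: (5, 0) → (-5, 0); (11/5, 27/5) → (-11/5, 27/5); (1/5, 32/5) → (-1/5, 32/5)
T4 reflect across y = 0: (-5, 0) → (-5, 0); (-11/5, 27/5) → (-11/5, -27/5); (-1/5, 32/5) → (-1/5, -32/5)

image vertices: (-5, 0), (-11/5, -27/5), (-1/5, -32/5)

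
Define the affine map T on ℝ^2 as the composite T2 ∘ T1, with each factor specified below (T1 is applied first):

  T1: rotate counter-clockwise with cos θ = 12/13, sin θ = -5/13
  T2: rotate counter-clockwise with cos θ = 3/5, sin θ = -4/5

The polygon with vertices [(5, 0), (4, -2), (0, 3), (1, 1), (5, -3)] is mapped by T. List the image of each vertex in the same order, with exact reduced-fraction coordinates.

T1 rotate counter-clockwise with cos θ = 12/13, sin θ = -5/13: (5, 0) → (60/13, -25/13); (4, -2) → (38/13, -44/13); (0, 3) → (15/13, 36/13); (1, 1) → (17/13, 7/13); (5, -3) → (45/13, -61/13)
T2 rotate counter-clockwise with cos θ = 3/5, sin θ = -4/5: (60/13, -25/13) → (16/13, -63/13); (38/13, -44/13) → (-62/65, -284/65); (15/13, 36/13) → (189/65, 48/65); (17/13, 7/13) → (79/65, -47/65); (45/13, -61/13) → (-109/65, -363/65)

image vertices: (16/13, -63/13), (-62/65, -284/65), (189/65, 48/65), (79/65, -47/65), (-109/65, -363/65)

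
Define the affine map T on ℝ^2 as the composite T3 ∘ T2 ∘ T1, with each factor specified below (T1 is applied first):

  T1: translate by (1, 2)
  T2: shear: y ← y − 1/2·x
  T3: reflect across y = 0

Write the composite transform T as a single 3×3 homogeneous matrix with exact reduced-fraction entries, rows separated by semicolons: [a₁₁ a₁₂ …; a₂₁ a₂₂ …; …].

T = [1 0 1; 1/2 -1 -3/2; 0 0 1]

T1 = [1 0 1; 0 1 2; 0 0 1]
T2·T1 = [1 0 1; -1/2 1 3/2; 0 0 1]
T3·…·T1 = [1 0 1; 1/2 -1 -3/2; 0 0 1]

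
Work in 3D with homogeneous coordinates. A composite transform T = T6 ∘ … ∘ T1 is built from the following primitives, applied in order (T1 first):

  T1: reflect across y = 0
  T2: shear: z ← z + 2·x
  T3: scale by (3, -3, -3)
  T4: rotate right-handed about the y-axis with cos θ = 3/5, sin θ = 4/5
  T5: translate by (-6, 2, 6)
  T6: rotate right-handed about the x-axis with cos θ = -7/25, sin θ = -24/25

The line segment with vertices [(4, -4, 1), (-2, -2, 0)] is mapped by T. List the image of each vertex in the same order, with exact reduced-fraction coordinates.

T1 reflect across y = 0: (4, -4, 1) → (4, 4, 1); (-2, -2, 0) → (-2, 2, 0)
T2 shear: z ← z + 2·x: (4, 4, 1) → (4, 4, 9); (-2, 2, 0) → (-2, 2, -4)
T3 scale by (3, -3, -3): (4, 4, 9) → (12, -12, -27); (-2, 2, -4) → (-6, -6, 12)
T4 rotate right-handed about the y-axis with cos θ = 3/5, sin θ = 4/5: (12, -12, -27) → (-72/5, -12, -129/5); (-6, -6, 12) → (6, -6, 12)
T5 translate by (-6, 2, 6): (-72/5, -12, -129/5) → (-102/5, -10, -99/5); (6, -6, 12) → (0, -4, 18)
T6 rotate right-handed about the x-axis with cos θ = -7/25, sin θ = -24/25: (-102/5, -10, -99/5) → (-102/5, -2026/125, 1893/125); (0, -4, 18) → (0, 92/5, -6/5)

image vertices: (-102/5, -2026/125, 1893/125), (0, 92/5, -6/5)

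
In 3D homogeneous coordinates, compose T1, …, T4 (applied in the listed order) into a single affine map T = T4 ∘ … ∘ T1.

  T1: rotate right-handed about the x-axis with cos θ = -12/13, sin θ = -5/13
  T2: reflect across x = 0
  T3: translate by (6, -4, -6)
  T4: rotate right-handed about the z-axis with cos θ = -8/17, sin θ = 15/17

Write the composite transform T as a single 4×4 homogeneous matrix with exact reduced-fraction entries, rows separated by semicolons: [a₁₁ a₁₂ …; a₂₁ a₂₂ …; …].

T = [8/17 180/221 -75/221 12/17; -15/17 96/221 -40/221 122/17; 0 -5/13 -12/13 -6; 0 0 0 1]

T1 = [1 0 0 0; 0 -12/13 5/13 0; 0 -5/13 -12/13 0; 0 0 0 1]
T2·T1 = [-1 0 0 0; 0 -12/13 5/13 0; 0 -5/13 -12/13 0; 0 0 0 1]
T3·…·T1 = [-1 0 0 6; 0 -12/13 5/13 -4; 0 -5/13 -12/13 -6; 0 0 0 1]
T4·…·T1 = [8/17 180/221 -75/221 12/17; -15/17 96/221 -40/221 122/17; 0 -5/13 -12/13 -6; 0 0 0 1]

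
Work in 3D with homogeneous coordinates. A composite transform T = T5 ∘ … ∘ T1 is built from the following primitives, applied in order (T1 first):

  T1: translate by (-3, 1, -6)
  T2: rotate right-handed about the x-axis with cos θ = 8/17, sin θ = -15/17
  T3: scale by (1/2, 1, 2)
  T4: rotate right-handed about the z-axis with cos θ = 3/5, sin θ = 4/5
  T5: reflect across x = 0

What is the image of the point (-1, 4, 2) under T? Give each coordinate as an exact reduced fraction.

T(p) = (22/85, -196/85, -214/17)

T1 translate by (-3, 1, -6): (-1, 4, 2) → (-4, 5, -4)
T2 rotate right-handed about the x-axis with cos θ = 8/17, sin θ = -15/17: (-4, 5, -4) → (-4, -20/17, -107/17)
T3 scale by (1/2, 1, 2): (-4, -20/17, -107/17) → (-2, -20/17, -214/17)
T4 rotate right-handed about the z-axis with cos θ = 3/5, sin θ = 4/5: (-2, -20/17, -214/17) → (-22/85, -196/85, -214/17)
T5 reflect across x = 0: (-22/85, -196/85, -214/17) → (22/85, -196/85, -214/17)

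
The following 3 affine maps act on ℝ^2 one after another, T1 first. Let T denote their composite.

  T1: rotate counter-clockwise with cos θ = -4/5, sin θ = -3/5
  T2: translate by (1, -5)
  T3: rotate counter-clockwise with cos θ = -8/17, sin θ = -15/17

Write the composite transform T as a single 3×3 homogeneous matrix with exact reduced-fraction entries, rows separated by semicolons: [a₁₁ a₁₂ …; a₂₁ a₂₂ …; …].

T = [-13/85 -84/85 -83/17; 84/85 -13/85 25/17; 0 0 1]

T1 = [-4/5 3/5 0; -3/5 -4/5 0; 0 0 1]
T2·T1 = [-4/5 3/5 1; -3/5 -4/5 -5; 0 0 1]
T3·…·T1 = [-13/85 -84/85 -83/17; 84/85 -13/85 25/17; 0 0 1]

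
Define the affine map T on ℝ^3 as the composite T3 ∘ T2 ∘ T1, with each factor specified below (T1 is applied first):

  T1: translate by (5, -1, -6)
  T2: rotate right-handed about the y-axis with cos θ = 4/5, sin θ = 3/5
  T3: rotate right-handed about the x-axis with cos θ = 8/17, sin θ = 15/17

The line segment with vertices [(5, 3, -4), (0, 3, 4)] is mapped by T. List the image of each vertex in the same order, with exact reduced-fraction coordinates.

T1 translate by (5, -1, -6): (5, 3, -4) → (10, 2, -10); (0, 3, 4) → (5, 2, -2)
T2 rotate right-handed about the y-axis with cos θ = 4/5, sin θ = 3/5: (10, 2, -10) → (2, 2, -14); (5, 2, -2) → (14/5, 2, -23/5)
T3 rotate right-handed about the x-axis with cos θ = 8/17, sin θ = 15/17: (2, 2, -14) → (2, 226/17, -82/17); (14/5, 2, -23/5) → (14/5, 5, -2/5)

image vertices: (2, 226/17, -82/17), (14/5, 5, -2/5)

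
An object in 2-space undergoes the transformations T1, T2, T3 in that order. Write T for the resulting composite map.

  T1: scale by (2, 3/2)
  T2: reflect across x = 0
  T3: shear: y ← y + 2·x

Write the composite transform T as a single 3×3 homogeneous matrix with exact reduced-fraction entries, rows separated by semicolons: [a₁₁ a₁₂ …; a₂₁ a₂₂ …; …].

T = [-2 0 0; -4 3/2 0; 0 0 1]

T1 = [2 0 0; 0 3/2 0; 0 0 1]
T2·T1 = [-2 0 0; 0 3/2 0; 0 0 1]
T3·…·T1 = [-2 0 0; -4 3/2 0; 0 0 1]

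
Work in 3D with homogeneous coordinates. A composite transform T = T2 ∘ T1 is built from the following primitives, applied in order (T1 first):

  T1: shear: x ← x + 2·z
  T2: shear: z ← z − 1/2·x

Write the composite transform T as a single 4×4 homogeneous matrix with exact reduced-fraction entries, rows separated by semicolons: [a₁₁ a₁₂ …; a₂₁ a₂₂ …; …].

T = [1 0 2 0; 0 1 0 0; -1/2 0 0 0; 0 0 0 1]

T1 = [1 0 2 0; 0 1 0 0; 0 0 1 0; 0 0 0 1]
T2·T1 = [1 0 2 0; 0 1 0 0; -1/2 0 0 0; 0 0 0 1]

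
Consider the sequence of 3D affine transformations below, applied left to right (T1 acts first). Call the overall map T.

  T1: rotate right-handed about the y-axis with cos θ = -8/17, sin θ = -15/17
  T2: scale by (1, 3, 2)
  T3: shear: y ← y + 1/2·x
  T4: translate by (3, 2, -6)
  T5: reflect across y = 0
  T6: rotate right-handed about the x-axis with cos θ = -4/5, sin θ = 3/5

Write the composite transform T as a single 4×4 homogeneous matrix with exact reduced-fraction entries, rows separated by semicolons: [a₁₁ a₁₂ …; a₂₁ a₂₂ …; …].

T1 = [-8/17 0 -15/17 0; 0 1 0 0; 15/17 0 -8/17 0; 0 0 0 1]
T2·T1 = [-8/17 0 -15/17 0; 0 3 0 0; 30/17 0 -16/17 0; 0 0 0 1]
T3·…·T1 = [-8/17 0 -15/17 0; -4/17 3 -15/34 0; 30/17 0 -16/17 0; 0 0 0 1]
T4·…·T1 = [-8/17 0 -15/17 3; -4/17 3 -15/34 2; 30/17 0 -16/17 -6; 0 0 0 1]
T5·…·T1 = [-8/17 0 -15/17 3; 4/17 -3 15/34 -2; 30/17 0 -16/17 -6; 0 0 0 1]
T6·…·T1 = [-8/17 0 -15/17 3; -106/85 12/5 18/85 26/5; -108/85 -9/5 173/170 18/5; 0 0 0 1]

T = [-8/17 0 -15/17 3; -106/85 12/5 18/85 26/5; -108/85 -9/5 173/170 18/5; 0 0 0 1]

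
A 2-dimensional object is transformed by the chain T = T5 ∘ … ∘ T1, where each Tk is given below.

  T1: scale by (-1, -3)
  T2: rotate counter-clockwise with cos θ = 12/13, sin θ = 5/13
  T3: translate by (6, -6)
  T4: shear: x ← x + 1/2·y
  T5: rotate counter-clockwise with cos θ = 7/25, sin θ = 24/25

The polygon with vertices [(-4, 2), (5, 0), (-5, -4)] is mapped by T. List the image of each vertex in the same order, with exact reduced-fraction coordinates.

T1 scale by (-1, -3): (-4, 2) → (4, -6); (5, 0) → (-5, 0); (-5, -4) → (5, 12)
T2 rotate counter-clockwise with cos θ = 12/13, sin θ = 5/13: (4, -6) → (6, -4); (-5, 0) → (-60/13, -25/13); (5, 12) → (0, 13)
T3 translate by (6, -6): (6, -4) → (12, -10); (-60/13, -25/13) → (18/13, -103/13); (0, 13) → (6, 7)
T4 shear: x ← x + 1/2·y: (12, -10) → (7, -10); (18/13, -103/13) → (-67/26, -103/13); (6, 7) → (19/2, 7)
T5 rotate counter-clockwise with cos θ = 7/25, sin θ = 24/25: (7, -10) → (289/25, 98/25); (-67/26, -103/13) → (179/26, -61/13); (19/2, 7) → (-203/50, 277/25)

image vertices: (289/25, 98/25), (179/26, -61/13), (-203/50, 277/25)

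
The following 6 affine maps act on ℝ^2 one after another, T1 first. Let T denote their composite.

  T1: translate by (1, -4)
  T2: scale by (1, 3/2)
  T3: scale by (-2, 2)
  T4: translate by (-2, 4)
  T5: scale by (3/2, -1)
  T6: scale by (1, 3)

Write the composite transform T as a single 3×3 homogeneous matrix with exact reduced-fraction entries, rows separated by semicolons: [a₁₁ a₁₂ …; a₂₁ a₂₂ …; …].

T1 = [1 0 1; 0 1 -4; 0 0 1]
T2·T1 = [1 0 1; 0 3/2 -6; 0 0 1]
T3·…·T1 = [-2 0 -2; 0 3 -12; 0 0 1]
T4·…·T1 = [-2 0 -4; 0 3 -8; 0 0 1]
T5·…·T1 = [-3 0 -6; 0 -3 8; 0 0 1]
T6·…·T1 = [-3 0 -6; 0 -9 24; 0 0 1]

T = [-3 0 -6; 0 -9 24; 0 0 1]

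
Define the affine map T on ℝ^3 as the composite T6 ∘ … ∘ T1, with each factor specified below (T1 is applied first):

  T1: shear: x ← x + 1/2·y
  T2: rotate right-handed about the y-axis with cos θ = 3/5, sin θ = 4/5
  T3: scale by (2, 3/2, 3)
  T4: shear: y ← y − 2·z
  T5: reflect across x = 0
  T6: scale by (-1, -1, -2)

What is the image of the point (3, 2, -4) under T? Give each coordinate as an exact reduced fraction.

T(p) = (-8/5, -183/5, 168/5)

T1 shear: x ← x + 1/2·y: (3, 2, -4) → (4, 2, -4)
T2 rotate right-handed about the y-axis with cos θ = 3/5, sin θ = 4/5: (4, 2, -4) → (-4/5, 2, -28/5)
T3 scale by (2, 3/2, 3): (-4/5, 2, -28/5) → (-8/5, 3, -84/5)
T4 shear: y ← y − 2·z: (-8/5, 3, -84/5) → (-8/5, 183/5, -84/5)
T5 reflect across x = 0: (-8/5, 183/5, -84/5) → (8/5, 183/5, -84/5)
T6 scale by (-1, -1, -2): (8/5, 183/5, -84/5) → (-8/5, -183/5, 168/5)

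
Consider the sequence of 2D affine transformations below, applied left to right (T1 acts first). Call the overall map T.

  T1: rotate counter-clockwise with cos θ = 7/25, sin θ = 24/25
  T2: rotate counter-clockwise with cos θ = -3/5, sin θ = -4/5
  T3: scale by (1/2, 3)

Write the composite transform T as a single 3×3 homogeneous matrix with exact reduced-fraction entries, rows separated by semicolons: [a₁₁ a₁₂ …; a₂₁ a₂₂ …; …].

T = [3/10 2/5 0; -12/5 9/5 0; 0 0 1]

T1 = [7/25 -24/25 0; 24/25 7/25 0; 0 0 1]
T2·T1 = [3/5 4/5 0; -4/5 3/5 0; 0 0 1]
T3·…·T1 = [3/10 2/5 0; -12/5 9/5 0; 0 0 1]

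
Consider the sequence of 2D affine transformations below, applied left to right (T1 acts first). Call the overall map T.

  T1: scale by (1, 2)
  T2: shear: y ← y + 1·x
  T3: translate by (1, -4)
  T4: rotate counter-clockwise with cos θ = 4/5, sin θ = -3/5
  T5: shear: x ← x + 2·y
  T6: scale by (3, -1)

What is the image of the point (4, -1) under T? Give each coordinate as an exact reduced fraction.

T1 scale by (1, 2): (4, -1) → (4, -2)
T2 shear: y ← y + 1·x: (4, -2) → (4, 2)
T3 translate by (1, -4): (4, 2) → (5, -2)
T4 rotate counter-clockwise with cos θ = 4/5, sin θ = -3/5: (5, -2) → (14/5, -23/5)
T5 shear: x ← x + 2·y: (14/5, -23/5) → (-32/5, -23/5)
T6 scale by (3, -1): (-32/5, -23/5) → (-96/5, 23/5)

T(p) = (-96/5, 23/5)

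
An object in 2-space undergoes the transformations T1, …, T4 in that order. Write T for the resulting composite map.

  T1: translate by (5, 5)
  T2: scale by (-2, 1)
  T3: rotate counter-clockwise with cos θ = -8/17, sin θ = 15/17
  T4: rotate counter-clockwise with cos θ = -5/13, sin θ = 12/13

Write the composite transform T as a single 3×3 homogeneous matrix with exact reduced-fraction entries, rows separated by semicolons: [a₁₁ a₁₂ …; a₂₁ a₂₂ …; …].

T = [280/221 171/221 2255/221; 342/221 -140/221 1010/221; 0 0 1]

T1 = [1 0 5; 0 1 5; 0 0 1]
T2·T1 = [-2 0 -10; 0 1 5; 0 0 1]
T3·…·T1 = [16/17 -15/17 5/17; -30/17 -8/17 -190/17; 0 0 1]
T4·…·T1 = [280/221 171/221 2255/221; 342/221 -140/221 1010/221; 0 0 1]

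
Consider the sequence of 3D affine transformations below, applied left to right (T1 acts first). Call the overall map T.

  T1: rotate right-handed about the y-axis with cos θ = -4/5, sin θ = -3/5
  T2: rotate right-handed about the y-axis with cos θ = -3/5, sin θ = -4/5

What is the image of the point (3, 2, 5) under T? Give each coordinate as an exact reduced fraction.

T(p) = (5, 2, -3)

T1 rotate right-handed about the y-axis with cos θ = -4/5, sin θ = -3/5: (3, 2, 5) → (-27/5, 2, -11/5)
T2 rotate right-handed about the y-axis with cos θ = -3/5, sin θ = -4/5: (-27/5, 2, -11/5) → (5, 2, -3)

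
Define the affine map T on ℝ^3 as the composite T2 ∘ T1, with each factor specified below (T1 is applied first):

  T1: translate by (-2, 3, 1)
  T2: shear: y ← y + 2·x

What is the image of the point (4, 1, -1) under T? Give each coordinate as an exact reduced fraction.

T1 translate by (-2, 3, 1): (4, 1, -1) → (2, 4, 0)
T2 shear: y ← y + 2·x: (2, 4, 0) → (2, 8, 0)

T(p) = (2, 8, 0)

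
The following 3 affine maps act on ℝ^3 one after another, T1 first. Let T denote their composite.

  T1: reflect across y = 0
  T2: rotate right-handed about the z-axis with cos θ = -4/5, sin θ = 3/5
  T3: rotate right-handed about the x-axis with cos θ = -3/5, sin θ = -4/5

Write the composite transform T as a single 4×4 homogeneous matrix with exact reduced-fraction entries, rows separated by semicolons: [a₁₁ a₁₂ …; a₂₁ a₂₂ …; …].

T = [-4/5 3/5 0 0; -9/25 -12/25 4/5 0; -12/25 -16/25 -3/5 0; 0 0 0 1]

T1 = [1 0 0 0; 0 -1 0 0; 0 0 1 0; 0 0 0 1]
T2·T1 = [-4/5 3/5 0 0; 3/5 4/5 0 0; 0 0 1 0; 0 0 0 1]
T3·…·T1 = [-4/5 3/5 0 0; -9/25 -12/25 4/5 0; -12/25 -16/25 -3/5 0; 0 0 0 1]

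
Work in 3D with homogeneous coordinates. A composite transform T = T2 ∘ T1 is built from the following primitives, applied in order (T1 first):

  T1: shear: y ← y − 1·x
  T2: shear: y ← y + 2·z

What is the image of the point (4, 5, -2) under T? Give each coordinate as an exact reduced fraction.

T(p) = (4, -3, -2)

T1 shear: y ← y − 1·x: (4, 5, -2) → (4, 1, -2)
T2 shear: y ← y + 2·z: (4, 1, -2) → (4, -3, -2)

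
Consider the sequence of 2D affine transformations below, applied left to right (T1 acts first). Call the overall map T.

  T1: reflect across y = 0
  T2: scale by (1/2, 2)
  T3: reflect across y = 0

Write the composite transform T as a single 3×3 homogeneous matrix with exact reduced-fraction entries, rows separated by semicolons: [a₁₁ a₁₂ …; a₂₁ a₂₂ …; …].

T1 = [1 0 0; 0 -1 0; 0 0 1]
T2·T1 = [1/2 0 0; 0 -2 0; 0 0 1]
T3·…·T1 = [1/2 0 0; 0 2 0; 0 0 1]

T = [1/2 0 0; 0 2 0; 0 0 1]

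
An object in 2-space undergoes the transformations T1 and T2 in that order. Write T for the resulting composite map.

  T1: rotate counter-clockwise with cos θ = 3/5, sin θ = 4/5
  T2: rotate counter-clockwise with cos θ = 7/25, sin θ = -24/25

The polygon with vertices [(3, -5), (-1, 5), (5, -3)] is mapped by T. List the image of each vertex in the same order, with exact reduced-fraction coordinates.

image vertices: (131/125, -717/125), (103/125, 629/125), (453/125, -571/125)

T1 rotate counter-clockwise with cos θ = 3/5, sin θ = 4/5: (3, -5) → (29/5, -3/5); (-1, 5) → (-23/5, 11/5); (5, -3) → (27/5, 11/5)
T2 rotate counter-clockwise with cos θ = 7/25, sin θ = -24/25: (29/5, -3/5) → (131/125, -717/125); (-23/5, 11/5) → (103/125, 629/125); (27/5, 11/5) → (453/125, -571/125)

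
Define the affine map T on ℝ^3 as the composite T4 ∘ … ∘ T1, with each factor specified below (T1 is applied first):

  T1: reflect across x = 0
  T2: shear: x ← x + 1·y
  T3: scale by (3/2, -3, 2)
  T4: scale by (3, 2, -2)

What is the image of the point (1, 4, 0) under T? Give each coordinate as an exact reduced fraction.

T(p) = (27/2, -24, 0)

T1 reflect across x = 0: (1, 4, 0) → (-1, 4, 0)
T2 shear: x ← x + 1·y: (-1, 4, 0) → (3, 4, 0)
T3 scale by (3/2, -3, 2): (3, 4, 0) → (9/2, -12, 0)
T4 scale by (3, 2, -2): (9/2, -12, 0) → (27/2, -24, 0)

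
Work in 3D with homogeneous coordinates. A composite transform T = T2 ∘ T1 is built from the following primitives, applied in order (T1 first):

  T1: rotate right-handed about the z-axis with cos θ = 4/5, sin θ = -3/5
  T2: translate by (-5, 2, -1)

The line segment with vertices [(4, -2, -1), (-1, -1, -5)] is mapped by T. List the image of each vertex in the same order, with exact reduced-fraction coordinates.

T1 rotate right-handed about the z-axis with cos θ = 4/5, sin θ = -3/5: (4, -2, -1) → (2, -4, -1); (-1, -1, -5) → (-7/5, -1/5, -5)
T2 translate by (-5, 2, -1): (2, -4, -1) → (-3, -2, -2); (-7/5, -1/5, -5) → (-32/5, 9/5, -6)

image vertices: (-3, -2, -2), (-32/5, 9/5, -6)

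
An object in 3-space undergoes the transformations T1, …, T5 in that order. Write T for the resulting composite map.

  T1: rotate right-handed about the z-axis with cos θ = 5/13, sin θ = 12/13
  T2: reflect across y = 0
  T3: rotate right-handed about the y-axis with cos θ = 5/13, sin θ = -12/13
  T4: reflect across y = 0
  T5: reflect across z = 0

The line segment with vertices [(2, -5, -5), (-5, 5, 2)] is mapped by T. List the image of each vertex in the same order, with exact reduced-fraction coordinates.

T1 rotate right-handed about the z-axis with cos θ = 5/13, sin θ = 12/13: (2, -5, -5) → (70/13, -1/13, -5); (-5, 5, 2) → (-85/13, -35/13, 2)
T2 reflect across y = 0: (70/13, -1/13, -5) → (70/13, 1/13, -5); (-85/13, -35/13, 2) → (-85/13, 35/13, 2)
T3 rotate right-handed about the y-axis with cos θ = 5/13, sin θ = -12/13: (70/13, 1/13, -5) → (1130/169, 1/13, 515/169); (-85/13, 35/13, 2) → (-737/169, 35/13, -890/169)
T4 reflect across y = 0: (1130/169, 1/13, 515/169) → (1130/169, -1/13, 515/169); (-737/169, 35/13, -890/169) → (-737/169, -35/13, -890/169)
T5 reflect across z = 0: (1130/169, -1/13, 515/169) → (1130/169, -1/13, -515/169); (-737/169, -35/13, -890/169) → (-737/169, -35/13, 890/169)

image vertices: (1130/169, -1/13, -515/169), (-737/169, -35/13, 890/169)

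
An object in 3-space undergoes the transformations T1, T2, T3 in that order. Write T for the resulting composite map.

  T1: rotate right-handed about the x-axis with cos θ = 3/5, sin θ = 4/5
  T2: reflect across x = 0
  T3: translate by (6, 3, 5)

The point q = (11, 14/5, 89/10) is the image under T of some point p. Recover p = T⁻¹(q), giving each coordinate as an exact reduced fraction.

p = (-5, 3, 5/2)

T1 = [1 0 0 0; 0 3/5 -4/5 0; 0 4/5 3/5 0; 0 0 0 1]
T2·T1 = [-1 0 0 0; 0 3/5 -4/5 0; 0 4/5 3/5 0; 0 0 0 1]
T3·…·T1 = [-1 0 0 6; 0 3/5 -4/5 3; 0 4/5 3/5 5; 0 0 0 1]
det M = -1; M⁻¹ = [-1 0 0 6; 0 3/5 4/5 -29/5; 0 -4/5 3/5 -3/5; 0 0 0 1]
M⁻¹ · (11, 14/5, 89/10)ᵀ = (-5, 3, 5/2)ᵀ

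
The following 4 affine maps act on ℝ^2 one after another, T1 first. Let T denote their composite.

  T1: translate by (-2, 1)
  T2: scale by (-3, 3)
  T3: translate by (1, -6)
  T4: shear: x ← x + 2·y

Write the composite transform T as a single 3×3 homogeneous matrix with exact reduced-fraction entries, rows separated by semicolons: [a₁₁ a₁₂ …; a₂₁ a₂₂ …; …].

T = [-3 6 1; 0 3 -3; 0 0 1]

T1 = [1 0 -2; 0 1 1; 0 0 1]
T2·T1 = [-3 0 6; 0 3 3; 0 0 1]
T3·…·T1 = [-3 0 7; 0 3 -3; 0 0 1]
T4·…·T1 = [-3 6 1; 0 3 -3; 0 0 1]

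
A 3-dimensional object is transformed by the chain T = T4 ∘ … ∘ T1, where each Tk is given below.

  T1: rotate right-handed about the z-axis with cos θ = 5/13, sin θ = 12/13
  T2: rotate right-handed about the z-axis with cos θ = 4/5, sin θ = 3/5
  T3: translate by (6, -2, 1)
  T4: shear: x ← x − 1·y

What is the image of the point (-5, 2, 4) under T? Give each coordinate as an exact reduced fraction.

T(p) = (821/65, -477/65, 5)

T1 rotate right-handed about the z-axis with cos θ = 5/13, sin θ = 12/13: (-5, 2, 4) → (-49/13, -50/13, 4)
T2 rotate right-handed about the z-axis with cos θ = 4/5, sin θ = 3/5: (-49/13, -50/13, 4) → (-46/65, -347/65, 4)
T3 translate by (6, -2, 1): (-46/65, -347/65, 4) → (344/65, -477/65, 5)
T4 shear: x ← x − 1·y: (344/65, -477/65, 5) → (821/65, -477/65, 5)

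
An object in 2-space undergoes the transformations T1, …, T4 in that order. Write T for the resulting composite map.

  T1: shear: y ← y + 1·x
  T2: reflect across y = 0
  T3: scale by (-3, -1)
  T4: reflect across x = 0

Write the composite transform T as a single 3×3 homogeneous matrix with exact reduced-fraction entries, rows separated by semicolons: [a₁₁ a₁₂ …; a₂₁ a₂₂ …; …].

T1 = [1 0 0; 1 1 0; 0 0 1]
T2·T1 = [1 0 0; -1 -1 0; 0 0 1]
T3·…·T1 = [-3 0 0; 1 1 0; 0 0 1]
T4·…·T1 = [3 0 0; 1 1 0; 0 0 1]

T = [3 0 0; 1 1 0; 0 0 1]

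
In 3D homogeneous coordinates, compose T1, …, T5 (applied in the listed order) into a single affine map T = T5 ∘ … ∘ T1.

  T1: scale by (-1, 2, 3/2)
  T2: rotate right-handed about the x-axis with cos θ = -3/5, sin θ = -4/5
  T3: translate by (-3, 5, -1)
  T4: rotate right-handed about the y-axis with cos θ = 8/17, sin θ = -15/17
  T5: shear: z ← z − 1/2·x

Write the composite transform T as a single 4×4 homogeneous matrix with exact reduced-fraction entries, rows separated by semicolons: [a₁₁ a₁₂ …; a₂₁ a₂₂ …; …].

T1 = [-1 0 0 0; 0 2 0 0; 0 0 3/2 0; 0 0 0 1]
T2·T1 = [-1 0 0 0; 0 -6/5 6/5 0; 0 -8/5 -9/10 0; 0 0 0 1]
T3·…·T1 = [-1 0 0 -3; 0 -6/5 6/5 5; 0 -8/5 -9/10 -1; 0 0 0 1]
T4·…·T1 = [-8/17 24/17 27/34 -9/17; 0 -6/5 6/5 5; -15/17 -64/85 -36/85 -53/17; 0 0 0 1]
T5·…·T1 = [-8/17 24/17 27/34 -9/17; 0 -6/5 6/5 5; -11/17 -124/85 -279/340 -97/34; 0 0 0 1]

T = [-8/17 24/17 27/34 -9/17; 0 -6/5 6/5 5; -11/17 -124/85 -279/340 -97/34; 0 0 0 1]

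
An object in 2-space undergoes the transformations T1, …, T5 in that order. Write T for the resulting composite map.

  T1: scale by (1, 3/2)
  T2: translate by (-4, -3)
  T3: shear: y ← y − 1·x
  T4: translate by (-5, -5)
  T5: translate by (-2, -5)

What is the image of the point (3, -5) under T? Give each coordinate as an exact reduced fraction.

T(p) = (-8, -39/2)

T1 scale by (1, 3/2): (3, -5) → (3, -15/2)
T2 translate by (-4, -3): (3, -15/2) → (-1, -21/2)
T3 shear: y ← y − 1·x: (-1, -21/2) → (-1, -19/2)
T4 translate by (-5, -5): (-1, -19/2) → (-6, -29/2)
T5 translate by (-2, -5): (-6, -29/2) → (-8, -39/2)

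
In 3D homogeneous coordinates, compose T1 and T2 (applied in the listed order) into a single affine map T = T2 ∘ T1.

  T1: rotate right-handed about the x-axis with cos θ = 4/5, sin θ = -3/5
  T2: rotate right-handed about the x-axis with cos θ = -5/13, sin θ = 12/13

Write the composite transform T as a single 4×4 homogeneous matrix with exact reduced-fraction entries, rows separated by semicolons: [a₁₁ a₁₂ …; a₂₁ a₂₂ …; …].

T = [1 0 0 0; 0 16/65 -63/65 0; 0 63/65 16/65 0; 0 0 0 1]

T1 = [1 0 0 0; 0 4/5 3/5 0; 0 -3/5 4/5 0; 0 0 0 1]
T2·T1 = [1 0 0 0; 0 16/65 -63/65 0; 0 63/65 16/65 0; 0 0 0 1]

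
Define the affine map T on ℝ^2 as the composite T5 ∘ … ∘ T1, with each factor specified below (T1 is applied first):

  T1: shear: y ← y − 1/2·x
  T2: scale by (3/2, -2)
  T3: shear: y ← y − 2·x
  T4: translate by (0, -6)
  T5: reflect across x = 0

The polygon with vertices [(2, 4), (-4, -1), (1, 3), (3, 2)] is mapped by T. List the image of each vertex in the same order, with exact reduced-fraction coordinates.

image vertices: (-3, -18), (6, 4), (-3/2, -14), (-9/2, -16)

T1 shear: y ← y − 1/2·x: (2, 4) → (2, 3); (-4, -1) → (-4, 1); (1, 3) → (1, 5/2); (3, 2) → (3, 1/2)
T2 scale by (3/2, -2): (2, 3) → (3, -6); (-4, 1) → (-6, -2); (1, 5/2) → (3/2, -5); (3, 1/2) → (9/2, -1)
T3 shear: y ← y − 2·x: (3, -6) → (3, -12); (-6, -2) → (-6, 10); (3/2, -5) → (3/2, -8); (9/2, -1) → (9/2, -10)
T4 translate by (0, -6): (3, -12) → (3, -18); (-6, 10) → (-6, 4); (3/2, -8) → (3/2, -14); (9/2, -10) → (9/2, -16)
T5 reflect across x = 0: (3, -18) → (-3, -18); (-6, 4) → (6, 4); (3/2, -14) → (-3/2, -14); (9/2, -16) → (-9/2, -16)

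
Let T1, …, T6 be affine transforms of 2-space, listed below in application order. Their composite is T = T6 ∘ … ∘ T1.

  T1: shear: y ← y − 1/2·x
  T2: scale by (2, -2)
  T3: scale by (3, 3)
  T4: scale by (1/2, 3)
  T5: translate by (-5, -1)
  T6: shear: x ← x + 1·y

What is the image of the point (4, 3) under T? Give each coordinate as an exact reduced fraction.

T(p) = (-12, -19)

T1 shear: y ← y − 1/2·x: (4, 3) → (4, 1)
T2 scale by (2, -2): (4, 1) → (8, -2)
T3 scale by (3, 3): (8, -2) → (24, -6)
T4 scale by (1/2, 3): (24, -6) → (12, -18)
T5 translate by (-5, -1): (12, -18) → (7, -19)
T6 shear: x ← x + 1·y: (7, -19) → (-12, -19)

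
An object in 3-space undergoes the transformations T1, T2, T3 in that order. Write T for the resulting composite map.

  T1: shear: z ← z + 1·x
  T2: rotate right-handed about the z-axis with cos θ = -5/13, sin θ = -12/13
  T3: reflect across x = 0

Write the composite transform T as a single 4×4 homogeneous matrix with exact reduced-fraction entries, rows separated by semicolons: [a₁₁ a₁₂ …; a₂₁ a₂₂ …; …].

T1 = [1 0 0 0; 0 1 0 0; 1 0 1 0; 0 0 0 1]
T2·T1 = [-5/13 12/13 0 0; -12/13 -5/13 0 0; 1 0 1 0; 0 0 0 1]
T3·…·T1 = [5/13 -12/13 0 0; -12/13 -5/13 0 0; 1 0 1 0; 0 0 0 1]

T = [5/13 -12/13 0 0; -12/13 -5/13 0 0; 1 0 1 0; 0 0 0 1]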